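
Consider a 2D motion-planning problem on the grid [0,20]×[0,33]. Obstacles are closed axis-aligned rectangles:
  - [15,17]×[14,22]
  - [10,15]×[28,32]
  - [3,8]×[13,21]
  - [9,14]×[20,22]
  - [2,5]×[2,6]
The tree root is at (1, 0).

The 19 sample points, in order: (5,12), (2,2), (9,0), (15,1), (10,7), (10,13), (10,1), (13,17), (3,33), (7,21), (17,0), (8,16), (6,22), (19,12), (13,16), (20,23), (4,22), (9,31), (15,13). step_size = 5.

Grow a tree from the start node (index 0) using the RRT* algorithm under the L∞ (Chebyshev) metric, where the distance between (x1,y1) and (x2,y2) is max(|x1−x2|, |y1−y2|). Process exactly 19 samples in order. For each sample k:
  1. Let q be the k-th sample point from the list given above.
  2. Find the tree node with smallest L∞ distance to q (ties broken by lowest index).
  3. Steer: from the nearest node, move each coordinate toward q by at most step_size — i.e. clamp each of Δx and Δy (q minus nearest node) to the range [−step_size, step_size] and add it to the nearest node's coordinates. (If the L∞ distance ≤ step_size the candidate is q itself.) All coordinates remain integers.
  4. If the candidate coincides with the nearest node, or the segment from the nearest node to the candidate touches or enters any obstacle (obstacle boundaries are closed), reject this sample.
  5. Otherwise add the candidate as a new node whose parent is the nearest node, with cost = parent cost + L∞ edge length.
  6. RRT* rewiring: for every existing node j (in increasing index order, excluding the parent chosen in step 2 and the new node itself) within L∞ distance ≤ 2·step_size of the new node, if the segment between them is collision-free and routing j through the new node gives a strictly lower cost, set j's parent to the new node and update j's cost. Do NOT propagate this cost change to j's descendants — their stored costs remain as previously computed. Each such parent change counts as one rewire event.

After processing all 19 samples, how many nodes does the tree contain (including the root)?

Node count: 9

1. q=(5,12) nearest=0 d=12 new=(5,5) → blocked by [2,5]×[2,6], reject
2. q=(2,2) nearest=0 d=2 new=(2,2) → blocked by [2,5]×[2,6], reject
3. q=(9,0) nearest=0 d=8 new=(6,0) → add node 1 parent=0 cost=5
4. q=(15,1) nearest=1 d=9 new=(11,1) → add node 2 parent=1 cost=10
5. q=(10,7) nearest=2 d=6 new=(10,6) → add node 3 parent=2 cost=15
6. q=(10,13) nearest=3 d=7 new=(10,11) → add node 4 parent=3 cost=20
7. q=(10,1) nearest=2 d=1 new=(10,1) → add node 5 parent=2 cost=11
8. q=(13,17) nearest=4 d=6 new=(13,16) → add node 6 parent=4 cost=25
9. q=(3,33) nearest=6 d=17 new=(8,21) → blocked by [3,8]×[13,21], reject
10. q=(7,21) nearest=6 d=6 new=(8,21) → blocked by [3,8]×[13,21], reject
11. q=(17,0) nearest=2 d=6 new=(16,0) → add node 7 parent=2 cost=15
12. q=(8,16) nearest=4 d=5 new=(8,16) → blocked by [3,8]×[13,21], reject
13. q=(6,22) nearest=6 d=7 new=(8,21) → blocked by [3,8]×[13,21], reject
14. q=(19,12) nearest=6 d=6 new=(18,12) → blocked by [15,17]×[14,22], reject
15. q=(13,16) nearest=6 d=0 → coincident, reject
16. q=(20,23) nearest=6 d=7 new=(18,21) → blocked by [15,17]×[14,22], reject
17. q=(4,22) nearest=6 d=9 new=(8,21) → blocked by [3,8]×[13,21], reject
18. q=(9,31) nearest=6 d=15 new=(9,21) → blocked by [9,14]×[20,22], reject
19. q=(15,13) nearest=6 d=3 new=(15,13) → add node 8 parent=6 cost=28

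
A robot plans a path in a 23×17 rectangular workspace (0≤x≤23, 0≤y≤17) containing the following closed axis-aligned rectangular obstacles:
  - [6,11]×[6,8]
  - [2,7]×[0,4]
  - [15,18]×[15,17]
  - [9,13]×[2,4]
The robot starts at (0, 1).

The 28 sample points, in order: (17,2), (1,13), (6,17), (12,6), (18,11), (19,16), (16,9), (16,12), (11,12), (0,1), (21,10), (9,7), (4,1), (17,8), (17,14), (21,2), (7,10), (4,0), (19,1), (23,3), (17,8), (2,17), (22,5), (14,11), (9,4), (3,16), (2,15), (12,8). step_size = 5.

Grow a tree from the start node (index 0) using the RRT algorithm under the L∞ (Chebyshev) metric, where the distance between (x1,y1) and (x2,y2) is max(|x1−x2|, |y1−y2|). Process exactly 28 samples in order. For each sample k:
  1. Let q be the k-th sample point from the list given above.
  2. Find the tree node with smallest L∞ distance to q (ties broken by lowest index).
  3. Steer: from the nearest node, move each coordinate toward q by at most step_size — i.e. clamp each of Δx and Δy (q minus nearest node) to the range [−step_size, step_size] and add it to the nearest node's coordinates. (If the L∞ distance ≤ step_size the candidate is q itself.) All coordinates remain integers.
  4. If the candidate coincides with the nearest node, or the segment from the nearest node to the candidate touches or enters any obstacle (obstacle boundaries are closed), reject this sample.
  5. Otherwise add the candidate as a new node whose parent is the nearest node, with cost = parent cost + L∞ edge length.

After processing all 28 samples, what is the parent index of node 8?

1. q=(17,2) nearest=0 d=17 new=(5,2) → blocked by [2,7]×[0,4], reject
2. q=(1,13) nearest=0 d=12 new=(1,6) → add node 1 parent=0 cost=5
3. q=(6,17) nearest=1 d=11 new=(6,11) → add node 2 parent=1 cost=10
4. q=(12,6) nearest=2 d=6 new=(11,6) → blocked by [6,11]×[6,8], reject
5. q=(18,11) nearest=2 d=12 new=(11,11) → add node 3 parent=2 cost=15
6. q=(19,16) nearest=3 d=8 new=(16,16) → blocked by [15,18]×[15,17], reject
7. q=(16,9) nearest=3 d=5 new=(16,9) → add node 4 parent=3 cost=20
8. q=(16,12) nearest=4 d=3 new=(16,12) → add node 5 parent=4 cost=23
9. q=(11,12) nearest=3 d=1 new=(11,12) → add node 6 parent=3 cost=16
10. q=(0,1) nearest=0 d=0 → coincident, reject
11. q=(21,10) nearest=4 d=5 new=(21,10) → add node 7 parent=4 cost=25
12. q=(9,7) nearest=2 d=4 new=(9,7) → blocked by [6,11]×[6,8], reject
13. q=(4,1) nearest=0 d=4 new=(4,1) → blocked by [2,7]×[0,4], reject
14. q=(17,8) nearest=4 d=1 new=(17,8) → add node 8 parent=4 cost=21
15. q=(17,14) nearest=5 d=2 new=(17,14) → add node 9 parent=5 cost=25
16. q=(21,2) nearest=8 d=6 new=(21,3) → add node 10 parent=8 cost=26
17. q=(7,10) nearest=2 d=1 new=(7,10) → add node 11 parent=2 cost=11
18. q=(4,0) nearest=0 d=4 new=(4,0) → blocked by [2,7]×[0,4], reject
19. q=(19,1) nearest=10 d=2 new=(19,1) → add node 12 parent=10 cost=28
20. q=(23,3) nearest=10 d=2 new=(23,3) → add node 13 parent=10 cost=28
21. q=(17,8) nearest=8 d=0 → coincident, reject
22. q=(2,17) nearest=2 d=6 new=(2,16) → add node 14 parent=2 cost=15
23. q=(22,5) nearest=10 d=2 new=(22,5) → add node 15 parent=10 cost=28
24. q=(14,11) nearest=4 d=2 new=(14,11) → add node 16 parent=4 cost=22
25. q=(9,4) nearest=11 d=6 new=(9,5) → blocked by [6,11]×[6,8], reject
26. q=(3,16) nearest=14 d=1 new=(3,16) → add node 17 parent=14 cost=16
27. q=(2,15) nearest=14 d=1 new=(2,15) → add node 18 parent=14 cost=16
28. q=(12,8) nearest=3 d=3 new=(12,8) → add node 19 parent=3 cost=18

Parent of node 8: 4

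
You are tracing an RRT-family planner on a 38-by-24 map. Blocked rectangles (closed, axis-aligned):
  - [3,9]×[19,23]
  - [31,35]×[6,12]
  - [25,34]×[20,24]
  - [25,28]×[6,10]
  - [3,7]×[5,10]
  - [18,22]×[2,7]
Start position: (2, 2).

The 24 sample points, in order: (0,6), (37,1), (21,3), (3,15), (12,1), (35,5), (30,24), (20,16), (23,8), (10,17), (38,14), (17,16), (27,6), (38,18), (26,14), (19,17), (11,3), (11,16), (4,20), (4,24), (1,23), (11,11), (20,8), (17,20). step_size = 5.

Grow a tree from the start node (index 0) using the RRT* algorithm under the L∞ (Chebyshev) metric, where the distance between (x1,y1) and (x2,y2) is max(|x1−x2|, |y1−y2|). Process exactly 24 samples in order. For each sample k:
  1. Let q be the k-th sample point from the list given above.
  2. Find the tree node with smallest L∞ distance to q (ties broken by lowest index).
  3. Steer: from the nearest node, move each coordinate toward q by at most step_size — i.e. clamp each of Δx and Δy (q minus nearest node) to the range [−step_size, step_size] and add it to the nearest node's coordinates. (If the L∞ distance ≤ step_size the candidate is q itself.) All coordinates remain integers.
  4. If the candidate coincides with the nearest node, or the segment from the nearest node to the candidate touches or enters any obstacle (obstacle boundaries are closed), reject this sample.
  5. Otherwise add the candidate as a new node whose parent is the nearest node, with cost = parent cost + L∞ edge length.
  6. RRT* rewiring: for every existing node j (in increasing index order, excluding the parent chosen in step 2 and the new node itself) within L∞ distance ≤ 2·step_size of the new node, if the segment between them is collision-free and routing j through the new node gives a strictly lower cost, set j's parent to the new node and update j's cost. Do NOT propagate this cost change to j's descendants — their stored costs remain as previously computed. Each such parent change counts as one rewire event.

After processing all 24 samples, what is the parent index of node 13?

1. q=(0,6) nearest=0 d=4 new=(0,6) → add node 1 parent=0 cost=4
2. q=(37,1) nearest=0 d=35 new=(7,1) → add node 2 parent=0 cost=5
3. q=(21,3) nearest=2 d=14 new=(12,3) → add node 3 parent=2 cost=10
4. q=(3,15) nearest=1 d=9 new=(3,11) → add node 4 parent=1 cost=9
5. q=(12,1) nearest=3 d=2 new=(12,1) → add node 5 parent=3 cost=12
6. q=(35,5) nearest=3 d=23 new=(17,5) → add node 6 parent=3 cost=15
7. q=(30,24) nearest=6 d=19 new=(22,10) → blocked by [18,22]×[2,7], reject
8. q=(20,16) nearest=6 d=11 new=(20,10) → blocked by [18,22]×[2,7], reject
9. q=(23,8) nearest=6 d=6 new=(22,8) → blocked by [18,22]×[2,7], reject
10. q=(10,17) nearest=4 d=7 new=(8,16) → add node 7 parent=4 cost=14
11. q=(38,14) nearest=6 d=21 new=(22,10) → blocked by [18,22]×[2,7], reject
12. q=(17,16) nearest=7 d=9 new=(13,16) → add node 8 parent=7 cost=19
13. q=(27,6) nearest=6 d=10 new=(22,6) → blocked by [18,22]×[2,7], reject
14. q=(38,18) nearest=6 d=21 new=(22,10) → blocked by [18,22]×[2,7], reject
15. q=(26,14) nearest=6 d=9 new=(22,10) → blocked by [18,22]×[2,7], reject
16. q=(19,17) nearest=8 d=6 new=(18,17) → add node 9 parent=8 cost=24
17. q=(11,3) nearest=3 d=1 new=(11,3) → add node 10 parent=3 cost=11
18. q=(11,16) nearest=8 d=2 new=(11,16) → add node 11 parent=8 cost=21
19. q=(4,20) nearest=7 d=4 new=(4,20) → blocked by [3,9]×[19,23], reject
20. q=(4,24) nearest=7 d=8 new=(4,21) → blocked by [3,9]×[19,23], reject
21. q=(1,23) nearest=7 d=7 new=(3,21) → blocked by [3,9]×[19,23], reject
22. q=(11,11) nearest=7 d=5 new=(11,11) → add node 12 parent=7 cost=19
23. q=(20,8) nearest=6 d=3 new=(20,8) → blocked by [18,22]×[2,7], reject
24. q=(17,20) nearest=9 d=3 new=(17,20) → add node 13 parent=9 cost=27

Parent of node 13: 9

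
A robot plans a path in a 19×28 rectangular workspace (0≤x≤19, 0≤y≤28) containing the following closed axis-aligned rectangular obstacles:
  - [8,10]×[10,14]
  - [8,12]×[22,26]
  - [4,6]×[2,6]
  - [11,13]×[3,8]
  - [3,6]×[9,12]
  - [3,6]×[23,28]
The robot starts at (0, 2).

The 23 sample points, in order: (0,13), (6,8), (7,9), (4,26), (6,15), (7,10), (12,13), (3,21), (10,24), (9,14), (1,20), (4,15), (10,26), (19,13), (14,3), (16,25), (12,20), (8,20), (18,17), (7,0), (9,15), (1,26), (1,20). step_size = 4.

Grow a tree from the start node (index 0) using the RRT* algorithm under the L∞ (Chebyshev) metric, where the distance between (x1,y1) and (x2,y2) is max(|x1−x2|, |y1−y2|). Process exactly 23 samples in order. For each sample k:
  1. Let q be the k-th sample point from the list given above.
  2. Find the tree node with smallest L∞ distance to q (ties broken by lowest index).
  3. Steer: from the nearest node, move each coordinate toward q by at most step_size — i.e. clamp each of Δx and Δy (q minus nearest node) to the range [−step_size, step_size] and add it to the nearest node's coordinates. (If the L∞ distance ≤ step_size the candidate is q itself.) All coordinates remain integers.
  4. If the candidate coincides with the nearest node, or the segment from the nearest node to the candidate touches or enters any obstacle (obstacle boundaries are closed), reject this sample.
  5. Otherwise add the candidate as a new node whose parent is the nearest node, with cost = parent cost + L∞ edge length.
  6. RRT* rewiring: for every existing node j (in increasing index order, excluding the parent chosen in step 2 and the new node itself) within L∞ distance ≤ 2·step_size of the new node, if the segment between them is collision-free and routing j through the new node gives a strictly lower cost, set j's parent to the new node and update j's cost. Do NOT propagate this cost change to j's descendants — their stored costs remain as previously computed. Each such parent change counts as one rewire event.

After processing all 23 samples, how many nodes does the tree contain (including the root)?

1. q=(0,13) nearest=0 d=11 new=(0,6) → add node 1 parent=0 cost=4
2. q=(6,8) nearest=0 d=6 new=(4,6) → blocked by [4,6]×[2,6], reject
3. q=(7,9) nearest=0 d=7 new=(4,6) → blocked by [4,6]×[2,6], reject
4. q=(4,26) nearest=1 d=20 new=(4,10) → blocked by [3,6]×[9,12], reject
5. q=(6,15) nearest=1 d=9 new=(4,10) → blocked by [3,6]×[9,12], reject
6. q=(7,10) nearest=1 d=7 new=(4,10) → blocked by [3,6]×[9,12], reject
7. q=(12,13) nearest=0 d=12 new=(4,6) → blocked by [4,6]×[2,6], reject
8. q=(3,21) nearest=1 d=15 new=(3,10) → blocked by [3,6]×[9,12], reject
9. q=(10,24) nearest=1 d=18 new=(4,10) → blocked by [3,6]×[9,12], reject
10. q=(9,14) nearest=1 d=9 new=(4,10) → blocked by [3,6]×[9,12], reject
11. q=(1,20) nearest=1 d=14 new=(1,10) → add node 2 parent=1 cost=8
12. q=(4,15) nearest=2 d=5 new=(4,14) → add node 3 parent=2 cost=12
13. q=(10,26) nearest=3 d=12 new=(8,18) → add node 4 parent=3 cost=16
14. q=(19,13) nearest=4 d=11 new=(12,14) → add node 5 parent=4 cost=20
15. q=(14,3) nearest=3 d=11 new=(8,10) → blocked by [8,10]×[10,14], reject
16. q=(16,25) nearest=4 d=8 new=(12,22) → blocked by [8,12]×[22,26], reject
17. q=(12,20) nearest=4 d=4 new=(12,20) → add node 6 parent=4 cost=20
18. q=(8,20) nearest=4 d=2 new=(8,20) → add node 7 parent=4 cost=18
19. q=(18,17) nearest=5 d=6 new=(16,17) → add node 8 parent=5 cost=24
20. q=(7,0) nearest=0 d=7 new=(4,0) → add node 9 parent=0 cost=4
21. q=(9,15) nearest=4 d=3 new=(9,15) → add node 10 parent=4 cost=19
22. q=(1,26) nearest=7 d=7 new=(4,24) → blocked by [3,6]×[23,28], reject
23. q=(1,20) nearest=3 d=6 new=(1,18) → add node 11 parent=3 cost=16

Node count: 12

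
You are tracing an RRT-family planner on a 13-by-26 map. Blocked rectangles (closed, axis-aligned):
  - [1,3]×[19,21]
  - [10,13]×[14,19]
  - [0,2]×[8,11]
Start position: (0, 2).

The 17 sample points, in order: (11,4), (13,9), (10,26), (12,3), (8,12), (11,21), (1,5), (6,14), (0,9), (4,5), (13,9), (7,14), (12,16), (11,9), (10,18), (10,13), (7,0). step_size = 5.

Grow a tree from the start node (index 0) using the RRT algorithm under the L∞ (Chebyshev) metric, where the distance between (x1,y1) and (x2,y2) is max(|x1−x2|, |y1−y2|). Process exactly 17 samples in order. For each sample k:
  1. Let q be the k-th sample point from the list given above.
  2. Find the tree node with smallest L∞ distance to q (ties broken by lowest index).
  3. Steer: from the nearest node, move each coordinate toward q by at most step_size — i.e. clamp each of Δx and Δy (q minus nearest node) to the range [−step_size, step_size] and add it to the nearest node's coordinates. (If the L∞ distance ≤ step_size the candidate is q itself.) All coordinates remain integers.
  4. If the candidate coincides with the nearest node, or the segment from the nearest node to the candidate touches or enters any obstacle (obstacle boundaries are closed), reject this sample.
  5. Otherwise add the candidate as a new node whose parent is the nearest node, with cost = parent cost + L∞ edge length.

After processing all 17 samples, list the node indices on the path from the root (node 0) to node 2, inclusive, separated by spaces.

1. q=(11,4) nearest=0 d=11 new=(5,4) → add node 1 parent=0 cost=5
2. q=(13,9) nearest=1 d=8 new=(10,9) → add node 2 parent=1 cost=10
3. q=(10,26) nearest=2 d=17 new=(10,14) → blocked by [10,13]×[14,19], reject
4. q=(12,3) nearest=2 d=6 new=(12,4) → add node 3 parent=2 cost=15
5. q=(8,12) nearest=2 d=3 new=(8,12) → add node 4 parent=2 cost=13
6. q=(11,21) nearest=4 d=9 new=(11,17) → blocked by [10,13]×[14,19], reject
7. q=(1,5) nearest=0 d=3 new=(1,5) → add node 5 parent=0 cost=3
8. q=(6,14) nearest=4 d=2 new=(6,14) → add node 6 parent=4 cost=15
9. q=(0,9) nearest=5 d=4 new=(0,9) → blocked by [0,2]×[8,11], reject
10. q=(4,5) nearest=1 d=1 new=(4,5) → add node 7 parent=1 cost=6
11. q=(13,9) nearest=2 d=3 new=(13,9) → add node 8 parent=2 cost=13
12. q=(7,14) nearest=6 d=1 new=(7,14) → add node 9 parent=6 cost=16
13. q=(12,16) nearest=4 d=4 new=(12,16) → blocked by [10,13]×[14,19], reject
14. q=(11,9) nearest=2 d=1 new=(11,9) → add node 10 parent=2 cost=11
15. q=(10,18) nearest=6 d=4 new=(10,18) → blocked by [10,13]×[14,19], reject
16. q=(10,13) nearest=4 d=2 new=(10,13) → add node 11 parent=4 cost=15
17. q=(7,0) nearest=1 d=4 new=(7,0) → add node 12 parent=1 cost=9

Path: 0 1 2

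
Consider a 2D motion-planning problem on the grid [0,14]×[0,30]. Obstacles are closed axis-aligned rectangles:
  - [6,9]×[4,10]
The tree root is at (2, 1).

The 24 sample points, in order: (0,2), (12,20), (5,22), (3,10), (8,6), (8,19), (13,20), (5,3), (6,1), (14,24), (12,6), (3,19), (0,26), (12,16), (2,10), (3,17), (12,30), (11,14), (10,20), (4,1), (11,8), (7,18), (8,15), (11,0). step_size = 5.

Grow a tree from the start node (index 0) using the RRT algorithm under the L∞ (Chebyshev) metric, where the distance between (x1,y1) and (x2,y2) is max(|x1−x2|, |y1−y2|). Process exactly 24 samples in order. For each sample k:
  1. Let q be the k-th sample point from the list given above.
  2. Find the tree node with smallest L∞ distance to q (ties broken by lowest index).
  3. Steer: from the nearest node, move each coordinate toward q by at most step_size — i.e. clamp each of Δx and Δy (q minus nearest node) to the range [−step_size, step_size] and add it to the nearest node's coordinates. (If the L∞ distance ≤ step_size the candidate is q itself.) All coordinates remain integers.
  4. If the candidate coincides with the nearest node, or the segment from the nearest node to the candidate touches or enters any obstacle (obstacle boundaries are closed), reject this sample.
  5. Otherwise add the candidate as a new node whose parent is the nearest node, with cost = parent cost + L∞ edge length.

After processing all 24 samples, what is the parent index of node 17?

Parent of node 17: 5

1. q=(0,2) nearest=0 d=2 new=(0,2) → add node 1 parent=0 cost=2
2. q=(12,20) nearest=1 d=18 new=(5,7) → add node 2 parent=1 cost=7
3. q=(5,22) nearest=2 d=15 new=(5,12) → add node 3 parent=2 cost=12
4. q=(3,10) nearest=3 d=2 new=(3,10) → add node 4 parent=3 cost=14
5. q=(8,6) nearest=2 d=3 new=(8,6) → blocked by [6,9]×[4,10], reject
6. q=(8,19) nearest=3 d=7 new=(8,17) → add node 5 parent=3 cost=17
7. q=(13,20) nearest=5 d=5 new=(13,20) → add node 6 parent=5 cost=22
8. q=(5,3) nearest=0 d=3 new=(5,3) → add node 7 parent=0 cost=3
9. q=(6,1) nearest=7 d=2 new=(6,1) → add node 8 parent=7 cost=5
10. q=(14,24) nearest=6 d=4 new=(14,24) → add node 9 parent=6 cost=26
11. q=(12,6) nearest=8 d=6 new=(11,6) → blocked by [6,9]×[4,10], reject
12. q=(3,19) nearest=5 d=5 new=(3,19) → add node 10 parent=5 cost=22
13. q=(0,26) nearest=10 d=7 new=(0,24) → add node 11 parent=10 cost=27
14. q=(12,16) nearest=5 d=4 new=(12,16) → add node 12 parent=5 cost=21
15. q=(2,10) nearest=4 d=1 new=(2,10) → add node 13 parent=4 cost=15
16. q=(3,17) nearest=10 d=2 new=(3,17) → add node 14 parent=10 cost=24
17. q=(12,30) nearest=9 d=6 new=(12,29) → add node 15 parent=9 cost=31
18. q=(11,14) nearest=12 d=2 new=(11,14) → add node 16 parent=12 cost=23
19. q=(10,20) nearest=5 d=3 new=(10,20) → add node 17 parent=5 cost=20
20. q=(4,1) nearest=0 d=2 new=(4,1) → add node 18 parent=0 cost=2
21. q=(11,8) nearest=2 d=6 new=(10,8) → blocked by [6,9]×[4,10], reject
22. q=(7,18) nearest=5 d=1 new=(7,18) → add node 19 parent=5 cost=18
23. q=(8,15) nearest=5 d=2 new=(8,15) → add node 20 parent=5 cost=19
24. q=(11,0) nearest=8 d=5 new=(11,0) → add node 21 parent=8 cost=10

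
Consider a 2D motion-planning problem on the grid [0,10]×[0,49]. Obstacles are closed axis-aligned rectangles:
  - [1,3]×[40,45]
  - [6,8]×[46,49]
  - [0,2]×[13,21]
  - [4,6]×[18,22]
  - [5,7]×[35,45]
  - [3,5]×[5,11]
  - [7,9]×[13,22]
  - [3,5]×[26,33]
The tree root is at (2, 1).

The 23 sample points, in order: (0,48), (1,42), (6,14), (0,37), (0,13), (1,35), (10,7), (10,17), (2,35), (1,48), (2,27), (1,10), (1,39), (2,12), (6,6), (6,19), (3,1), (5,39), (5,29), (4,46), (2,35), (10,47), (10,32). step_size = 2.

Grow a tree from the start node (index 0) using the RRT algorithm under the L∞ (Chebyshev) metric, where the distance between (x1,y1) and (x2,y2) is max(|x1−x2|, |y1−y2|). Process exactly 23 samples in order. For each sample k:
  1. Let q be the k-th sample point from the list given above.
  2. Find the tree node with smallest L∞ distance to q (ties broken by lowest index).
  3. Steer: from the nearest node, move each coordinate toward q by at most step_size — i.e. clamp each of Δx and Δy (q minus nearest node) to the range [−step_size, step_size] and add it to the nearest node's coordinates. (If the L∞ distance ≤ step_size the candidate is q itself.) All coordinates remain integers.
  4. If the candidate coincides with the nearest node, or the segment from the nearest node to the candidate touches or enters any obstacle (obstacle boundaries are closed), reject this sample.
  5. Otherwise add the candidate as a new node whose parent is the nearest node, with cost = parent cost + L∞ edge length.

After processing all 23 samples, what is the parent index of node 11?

1. q=(0,48) nearest=0 d=47 new=(0,3) → add node 1 parent=0 cost=2
2. q=(1,42) nearest=1 d=39 new=(1,5) → add node 2 parent=1 cost=4
3. q=(6,14) nearest=2 d=9 new=(3,7) → blocked by [3,5]×[5,11], reject
4. q=(0,37) nearest=2 d=32 new=(0,7) → add node 3 parent=2 cost=6
5. q=(0,13) nearest=3 d=6 new=(0,9) → add node 4 parent=3 cost=8
6. q=(1,35) nearest=4 d=26 new=(1,11) → add node 5 parent=4 cost=10
7. q=(10,7) nearest=0 d=8 new=(4,3) → add node 6 parent=0 cost=2
8. q=(10,17) nearest=5 d=9 new=(3,13) → add node 7 parent=5 cost=12
9. q=(2,35) nearest=7 d=22 new=(2,15) → blocked by [0,2]×[13,21], reject
10. q=(1,48) nearest=7 d=35 new=(1,15) → blocked by [0,2]×[13,21], reject
11. q=(2,27) nearest=7 d=14 new=(2,15) → blocked by [0,2]×[13,21], reject
12. q=(1,10) nearest=4 d=1 new=(1,10) → add node 8 parent=4 cost=9
13. q=(1,39) nearest=7 d=26 new=(1,15) → blocked by [0,2]×[13,21], reject
14. q=(2,12) nearest=5 d=1 new=(2,12) → add node 9 parent=5 cost=11
15. q=(6,6) nearest=6 d=3 new=(6,5) → add node 10 parent=6 cost=4
16. q=(6,19) nearest=7 d=6 new=(5,15) → add node 11 parent=7 cost=14
17. q=(3,1) nearest=0 d=1 new=(3,1) → add node 12 parent=0 cost=1
18. q=(5,39) nearest=11 d=24 new=(5,17) → add node 13 parent=11 cost=16
19. q=(5,29) nearest=13 d=12 new=(5,19) → blocked by [4,6]×[18,22], reject
20. q=(4,46) nearest=13 d=29 new=(4,19) → blocked by [4,6]×[18,22], reject
21. q=(2,35) nearest=13 d=18 new=(3,19) → blocked by [4,6]×[18,22], reject
22. q=(10,47) nearest=13 d=30 new=(7,19) → blocked by [4,6]×[18,22], reject
23. q=(10,32) nearest=13 d=15 new=(7,19) → blocked by [4,6]×[18,22], reject

Parent of node 11: 7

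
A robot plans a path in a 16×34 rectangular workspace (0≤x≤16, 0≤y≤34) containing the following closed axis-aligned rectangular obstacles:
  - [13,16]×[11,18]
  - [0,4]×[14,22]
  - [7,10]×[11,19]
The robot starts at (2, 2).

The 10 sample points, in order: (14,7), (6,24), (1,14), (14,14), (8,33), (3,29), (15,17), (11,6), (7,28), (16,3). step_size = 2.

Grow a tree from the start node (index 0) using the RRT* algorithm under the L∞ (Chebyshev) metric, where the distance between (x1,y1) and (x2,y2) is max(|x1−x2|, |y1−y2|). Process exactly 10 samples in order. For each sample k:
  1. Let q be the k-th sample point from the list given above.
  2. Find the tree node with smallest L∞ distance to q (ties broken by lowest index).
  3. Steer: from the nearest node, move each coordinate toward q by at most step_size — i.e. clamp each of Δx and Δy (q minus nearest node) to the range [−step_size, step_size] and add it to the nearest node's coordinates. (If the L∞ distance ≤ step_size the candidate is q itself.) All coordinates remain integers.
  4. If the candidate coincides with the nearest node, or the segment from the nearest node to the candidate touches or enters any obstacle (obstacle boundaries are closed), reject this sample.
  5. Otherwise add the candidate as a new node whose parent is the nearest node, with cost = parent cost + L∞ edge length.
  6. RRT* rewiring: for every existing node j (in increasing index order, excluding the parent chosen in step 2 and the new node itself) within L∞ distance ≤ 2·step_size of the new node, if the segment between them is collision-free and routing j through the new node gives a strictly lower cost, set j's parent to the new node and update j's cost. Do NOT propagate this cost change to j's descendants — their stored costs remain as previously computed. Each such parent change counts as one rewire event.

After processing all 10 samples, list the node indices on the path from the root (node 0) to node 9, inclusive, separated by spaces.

1. q=(14,7) nearest=0 d=12 new=(4,4) → add node 1 parent=0 cost=2
2. q=(6,24) nearest=1 d=20 new=(6,6) → add node 2 parent=1 cost=4
3. q=(1,14) nearest=2 d=8 new=(4,8) → add node 3 parent=2 cost=6
4. q=(14,14) nearest=2 d=8 new=(8,8) → add node 4 parent=2 cost=6
5. q=(8,33) nearest=3 d=25 new=(6,10) → add node 5 parent=3 cost=8
6. q=(3,29) nearest=5 d=19 new=(4,12) → add node 6 parent=5 cost=10
7. q=(15,17) nearest=4 d=9 new=(10,10) → add node 7 parent=4 cost=8
8. q=(11,6) nearest=4 d=3 new=(10,6) → add node 8 parent=4 cost=8
9. q=(7,28) nearest=6 d=16 new=(6,14) → add node 9 parent=6 cost=12
10. q=(16,3) nearest=8 d=6 new=(12,4) → add node 10 parent=8 cost=10

Path: 0 1 2 3 5 6 9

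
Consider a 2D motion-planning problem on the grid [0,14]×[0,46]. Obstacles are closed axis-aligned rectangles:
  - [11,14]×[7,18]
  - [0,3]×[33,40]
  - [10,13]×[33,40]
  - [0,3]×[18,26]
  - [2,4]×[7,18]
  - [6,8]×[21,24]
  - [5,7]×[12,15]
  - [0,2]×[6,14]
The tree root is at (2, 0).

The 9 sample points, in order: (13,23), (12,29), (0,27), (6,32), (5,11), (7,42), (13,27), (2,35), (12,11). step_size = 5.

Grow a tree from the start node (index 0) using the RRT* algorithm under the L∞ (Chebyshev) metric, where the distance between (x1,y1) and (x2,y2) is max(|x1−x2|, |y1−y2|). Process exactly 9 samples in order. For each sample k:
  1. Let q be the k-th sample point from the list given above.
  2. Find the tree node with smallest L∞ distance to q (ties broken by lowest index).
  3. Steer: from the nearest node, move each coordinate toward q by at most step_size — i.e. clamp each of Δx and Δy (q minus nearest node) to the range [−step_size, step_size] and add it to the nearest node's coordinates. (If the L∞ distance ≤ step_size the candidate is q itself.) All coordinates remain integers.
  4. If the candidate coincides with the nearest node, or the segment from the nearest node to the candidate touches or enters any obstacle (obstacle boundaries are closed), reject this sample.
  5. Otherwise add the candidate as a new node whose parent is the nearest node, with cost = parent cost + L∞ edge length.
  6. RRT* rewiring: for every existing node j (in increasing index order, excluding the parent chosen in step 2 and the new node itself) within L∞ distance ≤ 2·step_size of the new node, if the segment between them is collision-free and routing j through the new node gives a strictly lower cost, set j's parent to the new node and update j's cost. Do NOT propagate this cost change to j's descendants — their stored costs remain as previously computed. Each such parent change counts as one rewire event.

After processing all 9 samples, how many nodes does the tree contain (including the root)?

Node count: 4

1. q=(13,23) nearest=0 d=23 new=(7,5) → add node 1 parent=0 cost=5
2. q=(12,29) nearest=1 d=24 new=(12,10) → blocked by [11,14]×[7,18], reject
3. q=(0,27) nearest=1 d=22 new=(2,10) → blocked by [2,4]×[7,18], reject
4. q=(6,32) nearest=1 d=27 new=(6,10) → add node 2 parent=1 cost=10
5. q=(5,11) nearest=2 d=1 new=(5,11) → add node 3 parent=2 cost=11
6. q=(7,42) nearest=3 d=31 new=(7,16) → blocked by [5,7]×[12,15], reject
7. q=(13,27) nearest=3 d=16 new=(10,16) → blocked by [5,7]×[12,15], reject
8. q=(2,35) nearest=3 d=24 new=(2,16) → blocked by [2,4]×[7,18], reject
9. q=(12,11) nearest=1 d=6 new=(12,10) → blocked by [11,14]×[7,18], reject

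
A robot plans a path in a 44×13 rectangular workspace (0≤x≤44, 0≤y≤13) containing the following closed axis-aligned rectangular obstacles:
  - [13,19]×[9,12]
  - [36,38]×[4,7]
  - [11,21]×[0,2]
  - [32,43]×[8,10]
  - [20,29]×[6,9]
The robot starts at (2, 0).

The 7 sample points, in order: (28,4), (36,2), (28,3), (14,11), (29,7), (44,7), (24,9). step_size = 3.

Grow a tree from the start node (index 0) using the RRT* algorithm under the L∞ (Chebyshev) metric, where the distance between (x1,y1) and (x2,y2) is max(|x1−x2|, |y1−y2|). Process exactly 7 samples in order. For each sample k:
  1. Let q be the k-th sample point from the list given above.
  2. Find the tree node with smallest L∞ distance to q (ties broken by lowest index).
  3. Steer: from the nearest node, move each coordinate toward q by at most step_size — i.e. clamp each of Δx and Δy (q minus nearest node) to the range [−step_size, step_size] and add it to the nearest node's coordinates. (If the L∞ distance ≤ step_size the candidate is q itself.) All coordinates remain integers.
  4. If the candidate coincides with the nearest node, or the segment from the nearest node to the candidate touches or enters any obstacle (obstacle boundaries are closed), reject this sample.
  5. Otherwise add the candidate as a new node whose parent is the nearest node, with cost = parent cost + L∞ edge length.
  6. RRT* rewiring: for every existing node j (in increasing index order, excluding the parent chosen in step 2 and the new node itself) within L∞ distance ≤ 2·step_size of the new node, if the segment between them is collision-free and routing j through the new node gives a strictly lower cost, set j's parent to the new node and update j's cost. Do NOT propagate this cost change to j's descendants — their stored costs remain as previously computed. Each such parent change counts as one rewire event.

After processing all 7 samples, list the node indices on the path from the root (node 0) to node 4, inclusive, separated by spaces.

1. q=(28,4) nearest=0 d=26 new=(5,3) → add node 1 parent=0 cost=3
2. q=(36,2) nearest=1 d=31 new=(8,2) → add node 2 parent=1 cost=6
3. q=(28,3) nearest=2 d=20 new=(11,3) → add node 3 parent=2 cost=9
4. q=(14,11) nearest=3 d=8 new=(14,6) → add node 4 parent=3 cost=12
5. q=(29,7) nearest=4 d=15 new=(17,7) → add node 5 parent=4 cost=15
6. q=(44,7) nearest=5 d=27 new=(20,7) → blocked by [20,29]×[6,9], reject
7. q=(24,9) nearest=5 d=7 new=(20,9) → blocked by [20,29]×[6,9], reject

Path: 0 1 2 3 4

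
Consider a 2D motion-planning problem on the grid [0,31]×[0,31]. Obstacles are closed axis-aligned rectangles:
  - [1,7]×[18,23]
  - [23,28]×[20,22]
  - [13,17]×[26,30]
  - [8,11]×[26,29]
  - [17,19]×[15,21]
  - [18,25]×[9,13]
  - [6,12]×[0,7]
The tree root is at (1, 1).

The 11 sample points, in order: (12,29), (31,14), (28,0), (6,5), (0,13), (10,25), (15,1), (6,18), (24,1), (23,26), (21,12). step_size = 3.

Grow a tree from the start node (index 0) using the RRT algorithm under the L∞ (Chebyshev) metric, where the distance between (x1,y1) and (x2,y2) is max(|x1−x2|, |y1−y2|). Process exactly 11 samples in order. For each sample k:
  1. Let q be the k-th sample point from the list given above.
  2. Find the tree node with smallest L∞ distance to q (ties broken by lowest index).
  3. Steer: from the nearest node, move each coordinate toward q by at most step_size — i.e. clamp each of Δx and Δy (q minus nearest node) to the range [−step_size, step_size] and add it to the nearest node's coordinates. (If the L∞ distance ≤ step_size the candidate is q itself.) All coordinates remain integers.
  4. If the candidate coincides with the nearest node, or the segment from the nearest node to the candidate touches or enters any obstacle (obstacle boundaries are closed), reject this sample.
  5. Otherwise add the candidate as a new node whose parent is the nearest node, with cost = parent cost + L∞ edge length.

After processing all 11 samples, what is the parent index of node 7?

1. q=(12,29) nearest=0 d=28 new=(4,4) → add node 1 parent=0 cost=3
2. q=(31,14) nearest=1 d=27 new=(7,7) → blocked by [6,12]×[0,7], reject
3. q=(28,0) nearest=1 d=24 new=(7,1) → blocked by [6,12]×[0,7], reject
4. q=(6,5) nearest=1 d=2 new=(6,5) → blocked by [6,12]×[0,7], reject
5. q=(0,13) nearest=1 d=9 new=(1,7) → add node 2 parent=1 cost=6
6. q=(10,25) nearest=2 d=18 new=(4,10) → add node 3 parent=2 cost=9
7. q=(15,1) nearest=1 d=11 new=(7,1) → blocked by [6,12]×[0,7], reject
8. q=(6,18) nearest=3 d=8 new=(6,13) → add node 4 parent=3 cost=12
9. q=(24,1) nearest=4 d=18 new=(9,10) → add node 5 parent=4 cost=15
10. q=(23,26) nearest=5 d=16 new=(12,13) → add node 6 parent=5 cost=18
11. q=(21,12) nearest=6 d=9 new=(15,12) → add node 7 parent=6 cost=21

Parent of node 7: 6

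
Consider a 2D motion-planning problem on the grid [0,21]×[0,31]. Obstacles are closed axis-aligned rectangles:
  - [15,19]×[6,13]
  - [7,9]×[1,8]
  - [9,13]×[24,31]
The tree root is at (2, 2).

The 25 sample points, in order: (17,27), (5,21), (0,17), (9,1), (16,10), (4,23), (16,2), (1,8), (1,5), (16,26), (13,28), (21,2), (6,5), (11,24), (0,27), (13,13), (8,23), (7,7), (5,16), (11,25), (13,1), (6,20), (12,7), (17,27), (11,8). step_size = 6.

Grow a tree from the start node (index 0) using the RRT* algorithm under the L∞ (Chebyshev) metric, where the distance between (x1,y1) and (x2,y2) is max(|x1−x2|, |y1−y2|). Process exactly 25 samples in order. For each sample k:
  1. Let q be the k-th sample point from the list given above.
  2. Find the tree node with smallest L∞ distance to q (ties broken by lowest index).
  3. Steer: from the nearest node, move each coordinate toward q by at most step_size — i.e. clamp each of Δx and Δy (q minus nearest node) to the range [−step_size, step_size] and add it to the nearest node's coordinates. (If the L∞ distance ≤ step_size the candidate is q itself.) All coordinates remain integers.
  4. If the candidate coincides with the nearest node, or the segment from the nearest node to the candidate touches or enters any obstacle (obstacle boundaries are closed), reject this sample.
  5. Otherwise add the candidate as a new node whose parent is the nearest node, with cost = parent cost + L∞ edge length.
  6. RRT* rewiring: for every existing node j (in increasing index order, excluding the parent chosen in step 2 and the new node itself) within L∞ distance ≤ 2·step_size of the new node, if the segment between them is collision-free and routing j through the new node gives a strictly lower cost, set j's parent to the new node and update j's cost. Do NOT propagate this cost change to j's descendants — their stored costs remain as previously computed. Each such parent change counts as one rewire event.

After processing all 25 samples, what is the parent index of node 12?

1. q=(17,27) nearest=0 d=25 new=(8,8) → blocked by [7,9]×[1,8], reject
2. q=(5,21) nearest=0 d=19 new=(5,8) → add node 1 parent=0 cost=6
3. q=(0,17) nearest=1 d=9 new=(0,14) → add node 2 parent=1 cost=12
4. q=(9,1) nearest=0 d=7 new=(8,1) → blocked by [7,9]×[1,8], reject
5. q=(16,10) nearest=1 d=11 new=(11,10) → add node 3 parent=1 cost=12
6. q=(4,23) nearest=2 d=9 new=(4,20) → add node 4 parent=2 cost=18
7. q=(16,2) nearest=3 d=8 new=(16,4) → add node 5 parent=3 cost=18
8. q=(1,8) nearest=1 d=4 new=(1,8) → add node 6 parent=1 cost=10
9. q=(1,5) nearest=0 d=3 new=(1,5) → add node 7 parent=0 cost=3; rewire 6→7 (6<10)
10. q=(16,26) nearest=4 d=12 new=(10,26) → blocked by [9,13]×[24,31], reject
11. q=(13,28) nearest=4 d=9 new=(10,26) → blocked by [9,13]×[24,31], reject
12. q=(21,2) nearest=5 d=5 new=(21,2) → add node 8 parent=5 cost=23
13. q=(6,5) nearest=1 d=3 new=(6,5) → add node 9 parent=1 cost=9
14. q=(11,24) nearest=4 d=7 new=(10,24) → blocked by [9,13]×[24,31], reject
15. q=(0,27) nearest=4 d=7 new=(0,26) → add node 10 parent=4 cost=24
16. q=(13,13) nearest=3 d=3 new=(13,13) → add node 11 parent=3 cost=15
17. q=(8,23) nearest=4 d=4 new=(8,23) → add node 12 parent=4 cost=22
18. q=(7,7) nearest=1 d=2 new=(7,7) → blocked by [7,9]×[1,8], reject
19. q=(5,16) nearest=4 d=4 new=(5,16) → add node 13 parent=4 cost=22
20. q=(11,25) nearest=12 d=3 new=(11,25) → blocked by [9,13]×[24,31], reject
21. q=(13,1) nearest=5 d=3 new=(13,1) → add node 14 parent=5 cost=21
22. q=(6,20) nearest=4 d=2 new=(6,20) → add node 15 parent=4 cost=20
23. q=(12,7) nearest=3 d=3 new=(12,7) → add node 16 parent=3 cost=15
24. q=(17,27) nearest=12 d=9 new=(14,27) → blocked by [9,13]×[24,31], reject
25. q=(11,8) nearest=16 d=1 new=(11,8) → add node 17 parent=16 cost=16

Parent of node 12: 4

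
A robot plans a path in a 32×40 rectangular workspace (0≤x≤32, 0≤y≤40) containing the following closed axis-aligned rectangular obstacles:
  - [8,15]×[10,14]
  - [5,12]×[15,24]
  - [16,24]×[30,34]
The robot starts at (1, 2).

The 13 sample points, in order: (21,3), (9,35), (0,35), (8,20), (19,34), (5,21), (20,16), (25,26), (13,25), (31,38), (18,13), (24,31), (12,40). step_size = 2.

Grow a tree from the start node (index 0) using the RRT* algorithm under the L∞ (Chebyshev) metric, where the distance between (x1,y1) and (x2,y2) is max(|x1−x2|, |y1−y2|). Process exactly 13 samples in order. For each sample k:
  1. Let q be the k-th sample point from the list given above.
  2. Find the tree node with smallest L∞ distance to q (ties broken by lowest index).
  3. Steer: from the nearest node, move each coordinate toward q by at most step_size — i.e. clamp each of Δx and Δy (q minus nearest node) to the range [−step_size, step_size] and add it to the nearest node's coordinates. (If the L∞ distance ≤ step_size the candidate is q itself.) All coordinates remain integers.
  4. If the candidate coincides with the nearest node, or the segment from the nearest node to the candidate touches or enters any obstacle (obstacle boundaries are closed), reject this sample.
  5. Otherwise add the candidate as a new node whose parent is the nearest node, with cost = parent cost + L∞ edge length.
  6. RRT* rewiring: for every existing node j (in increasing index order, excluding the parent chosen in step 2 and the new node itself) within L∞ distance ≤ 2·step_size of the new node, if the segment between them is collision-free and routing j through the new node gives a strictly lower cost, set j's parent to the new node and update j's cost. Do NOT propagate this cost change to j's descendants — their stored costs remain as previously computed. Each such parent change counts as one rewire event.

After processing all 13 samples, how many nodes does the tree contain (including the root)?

1. q=(21,3) nearest=0 d=20 new=(3,3) → add node 1 parent=0 cost=2
2. q=(9,35) nearest=1 d=32 new=(5,5) → add node 2 parent=1 cost=4
3. q=(0,35) nearest=2 d=30 new=(3,7) → add node 3 parent=2 cost=6
4. q=(8,20) nearest=3 d=13 new=(5,9) → add node 4 parent=3 cost=8
5. q=(19,34) nearest=4 d=25 new=(7,11) → add node 5 parent=4 cost=10
6. q=(5,21) nearest=5 d=10 new=(5,13) → add node 6 parent=5 cost=12
7. q=(20,16) nearest=5 d=13 new=(9,13) → blocked by [8,15]×[10,14], reject
8. q=(25,26) nearest=5 d=18 new=(9,13) → blocked by [8,15]×[10,14], reject
9. q=(13,25) nearest=6 d=12 new=(7,15) → blocked by [5,12]×[15,24], reject
10. q=(31,38) nearest=6 d=26 new=(7,15) → blocked by [5,12]×[15,24], reject
11. q=(18,13) nearest=5 d=11 new=(9,13) → blocked by [8,15]×[10,14], reject
12. q=(24,31) nearest=6 d=19 new=(7,15) → blocked by [5,12]×[15,24], reject
13. q=(12,40) nearest=6 d=27 new=(7,15) → blocked by [5,12]×[15,24], reject

Node count: 7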